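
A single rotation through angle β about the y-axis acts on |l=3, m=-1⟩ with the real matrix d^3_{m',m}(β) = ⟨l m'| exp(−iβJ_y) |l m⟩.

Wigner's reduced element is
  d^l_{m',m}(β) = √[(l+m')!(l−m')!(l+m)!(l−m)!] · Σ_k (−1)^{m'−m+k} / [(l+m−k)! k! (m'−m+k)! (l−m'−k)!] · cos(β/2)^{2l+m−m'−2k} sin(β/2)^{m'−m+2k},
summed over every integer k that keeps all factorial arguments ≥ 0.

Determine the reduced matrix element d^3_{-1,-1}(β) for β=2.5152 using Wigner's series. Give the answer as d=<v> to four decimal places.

d=0.4022

d^3_{-1,-1}(β=2.5152) via Wigner's sum:
Half-angle: c=0.308101, s=0.951354. N=√(2·24·2·24)=48.000000
k∈{0,1,2} keeps every argument non-negative
  k=0: (−1)^0·48.0000/(48)·0.3081^6·0.9514^0 = +0.000855
  k=1: (−1)^1·48.0000/(6)·0.3081^4·0.9514^2 = -0.065245
  k=2: (−1)^2·48.0000/(8)·0.3081^2·0.9514^4 = +0.466558
d^3_{-1,-1}(2.5152) = +0.000855 -0.065245 +0.466558 = +0.402168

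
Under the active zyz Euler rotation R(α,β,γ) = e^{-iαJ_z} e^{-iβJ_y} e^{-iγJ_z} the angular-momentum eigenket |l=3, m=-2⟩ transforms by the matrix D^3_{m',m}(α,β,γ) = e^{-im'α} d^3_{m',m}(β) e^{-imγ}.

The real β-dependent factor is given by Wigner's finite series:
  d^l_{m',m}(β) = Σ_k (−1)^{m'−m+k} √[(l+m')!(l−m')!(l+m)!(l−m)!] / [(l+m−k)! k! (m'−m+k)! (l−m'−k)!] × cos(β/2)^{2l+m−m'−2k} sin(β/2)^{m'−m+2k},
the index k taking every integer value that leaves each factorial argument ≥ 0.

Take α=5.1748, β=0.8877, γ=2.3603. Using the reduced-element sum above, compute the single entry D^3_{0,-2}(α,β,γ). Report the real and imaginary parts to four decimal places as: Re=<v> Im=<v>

First d^3_{0,-2}(β=0.8877), then the phase factors e^{-i(0)α} and e^{-i(-2)γ}:
c=cos(0.8877/2)=0.903105, s=sin(0.8877/2)=0.429420; N=√[6·6·1·120]=65.726707
k∈{0,1} keeps every argument non-negative
  k=0: (−1)^2·65.7267/(12)·0.9031^4·0.4294^2 = +0.671858
  k=1: (−1)^3·65.7267/(12)·0.9031^2·0.4294^4 = -0.151902
d^3_{0,-2}(0.8877) = +0.671858 -0.151902 = +0.519956
D = (+1.000000+0.000000i)·(+0.519956)·(+0.008211-0.999966i) = +0.004269-0.519938i

Re=0.0043 Im=-0.5199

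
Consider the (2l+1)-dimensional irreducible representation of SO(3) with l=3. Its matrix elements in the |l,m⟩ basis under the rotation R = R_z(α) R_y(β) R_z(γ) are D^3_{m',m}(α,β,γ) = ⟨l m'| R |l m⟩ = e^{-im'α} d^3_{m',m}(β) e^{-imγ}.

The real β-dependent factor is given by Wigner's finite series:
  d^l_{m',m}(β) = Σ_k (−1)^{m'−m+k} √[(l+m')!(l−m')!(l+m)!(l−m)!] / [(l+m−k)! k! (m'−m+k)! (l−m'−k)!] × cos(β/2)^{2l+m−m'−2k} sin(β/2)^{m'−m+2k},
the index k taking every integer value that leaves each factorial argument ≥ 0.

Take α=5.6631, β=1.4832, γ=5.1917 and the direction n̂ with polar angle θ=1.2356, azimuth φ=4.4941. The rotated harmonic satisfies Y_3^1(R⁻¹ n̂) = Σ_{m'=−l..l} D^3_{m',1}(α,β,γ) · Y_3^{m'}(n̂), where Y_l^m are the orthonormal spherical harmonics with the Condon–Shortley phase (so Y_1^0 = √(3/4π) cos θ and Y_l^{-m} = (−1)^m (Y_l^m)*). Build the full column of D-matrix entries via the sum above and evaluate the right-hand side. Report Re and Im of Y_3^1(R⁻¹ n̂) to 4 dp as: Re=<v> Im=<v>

Re=0.0438 Im=-0.0457

Need the full column D^3_{m',1} for m'=−3..3 at α=5.6631, β=1.4832, γ=5.1917.
cos(β/2)=0.737389, sin(β/2)=0.675469
d^3_{-3,1}: single k=4 term ⇒ +0.438389;  D = +0.315099-0.304791i
d^3_{-2,1}: k∈[3..4] ⇒ +0.781511 -0.327886 = +0.453625;  D = +0.448620-0.067199i
d^3_{-1,1}: k∈[2..4] ⇒ +0.809371 -0.905532 +0.094980 = -0.001181;  D = -0.001052-0.000536i
d^3_{0,1}: k∈[1..3] ⇒ +0.510127 -1.284153 +0.359181 = -0.414846;  D = -0.191314-0.368098i
d^3_{1,1}: k∈[0..2] ⇒ +0.160760 -1.079161 +0.679149 = -0.239252;  D = +0.033569-0.236885i
d^3_{2,1}: k∈[0..1] ⇒ -0.465680 +0.781511 = +0.315831;  D = -0.217779+0.228738i
d^3_{3,1}: single k=0 term ⇒ +0.522447;  D = -0.513060+0.098592i
Y_3^{m'}(θ=1.2356,φ=4.4941) and Σ D·Y over m':
  (+0.3151-0.3048i)·(+0.2140-0.2787i)  (+0.4486-0.0672i)·(-0.2717-0.1268i)  (-0.0011-0.0005i)·(+0.0303-0.1367i)  (-0.1913-0.3681i)·(-0.3019+0.0000i)  (+0.0336-0.2369i)·(-0.0303-0.1367i)  (-0.2178+0.2287i)·(-0.2717+0.1268i)  (-0.5131+0.0986i)·(-0.2140-0.2787i)
Y_3^1(R⁻¹ n̂) = +0.043764-0.045690i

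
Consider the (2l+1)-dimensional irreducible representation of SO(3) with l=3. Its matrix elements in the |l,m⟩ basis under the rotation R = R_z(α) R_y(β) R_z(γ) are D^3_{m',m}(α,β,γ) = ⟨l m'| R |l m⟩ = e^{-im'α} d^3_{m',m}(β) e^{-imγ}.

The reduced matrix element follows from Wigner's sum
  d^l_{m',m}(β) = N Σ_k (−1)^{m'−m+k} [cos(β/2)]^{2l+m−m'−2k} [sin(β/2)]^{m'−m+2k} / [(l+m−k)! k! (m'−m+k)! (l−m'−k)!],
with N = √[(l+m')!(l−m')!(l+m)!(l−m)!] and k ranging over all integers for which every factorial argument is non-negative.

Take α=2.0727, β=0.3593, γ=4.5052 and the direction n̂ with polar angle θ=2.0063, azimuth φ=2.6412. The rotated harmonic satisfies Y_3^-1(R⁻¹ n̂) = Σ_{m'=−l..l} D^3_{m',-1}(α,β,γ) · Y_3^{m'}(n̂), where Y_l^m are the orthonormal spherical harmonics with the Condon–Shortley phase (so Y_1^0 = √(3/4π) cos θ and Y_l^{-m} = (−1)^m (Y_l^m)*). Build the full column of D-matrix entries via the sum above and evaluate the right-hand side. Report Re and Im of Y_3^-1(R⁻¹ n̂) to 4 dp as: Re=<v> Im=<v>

Need the full column D^3_{m',-1} for m'=−3..3 at α=2.0727, β=0.3593, γ=4.5052.
cos(β/2)=0.983906, sin(β/2)=0.178685
d^3_{-3,-1}: single k=2 term ⇒ +0.115888;  D = -0.031165-0.111619i
d^3_{-2,-1}: k∈[1..2] ⇒ +0.521024 -0.034368 = +0.486655;  D = -0.347957+0.340235i
d^3_{-1,-1}: k∈[0..2] ⇒ +0.907241 -0.239377 +0.005921 = +0.673785;  D = +0.644735+0.195712i
d^3_{0,-1}: k∈[0..2] ⇒ -0.570753 +0.056473 -0.000621 = -0.514901;  D = +0.105920+0.503889i
d^3_{1,-1}: k∈[0..2] ⇒ +0.179533 -0.007895 +0.000033 = +0.171670;  D = -0.130290+0.111782i
d^3_{2,-1}: k∈[0..1] ⇒ -0.034368 +0.000567 = -0.033801;  D = -0.031637-0.011901i
d^3_{3,-1}: single k=0 term ⇒ +0.003822;  D = -0.000541-0.003784i
Y_3^{m'}(θ=2.0063,φ=2.6412) and Σ D·Y over m':
  (-0.0312-0.1116i)·(-0.0216-0.3102i)  (-0.3480+0.3402i)·(-0.1913-0.2984i)  (+0.6447+0.1957i)·(+0.0283+0.0155i)  (+0.1059+0.5039i)·(+0.3322+0.0000i)  (-0.1303+0.1118i)·(-0.0283+0.0155i)  (-0.0316-0.0119i)·(-0.1913+0.2984i)  (-0.0005-0.0038i)·(+0.0216-0.3102i)
Y_3^-1(R⁻¹ n̂) = +0.194904+0.221489i

Re=0.1949 Im=0.2215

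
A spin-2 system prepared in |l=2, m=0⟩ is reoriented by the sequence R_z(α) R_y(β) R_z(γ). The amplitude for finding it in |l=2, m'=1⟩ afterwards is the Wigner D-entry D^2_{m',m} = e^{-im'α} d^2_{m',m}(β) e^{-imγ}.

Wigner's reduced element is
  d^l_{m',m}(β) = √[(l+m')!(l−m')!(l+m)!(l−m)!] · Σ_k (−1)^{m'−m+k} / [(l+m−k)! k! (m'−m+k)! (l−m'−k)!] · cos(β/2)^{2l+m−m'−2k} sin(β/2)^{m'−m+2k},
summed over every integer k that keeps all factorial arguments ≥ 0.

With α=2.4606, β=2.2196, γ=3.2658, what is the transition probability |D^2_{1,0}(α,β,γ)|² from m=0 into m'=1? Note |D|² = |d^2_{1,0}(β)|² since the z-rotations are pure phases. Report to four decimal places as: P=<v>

P=0.3477

D^2_{1,0}(2.4606,2.2196,3.2658) = e^{-i·1·2.4606}·d^2_{1,0}(2.2196)·e^{-i·0·3.2658}. Compute d first:
Half-angle: c=0.444841, s=0.895610. N=√(6·1·2·2)=4.898979
k: max(0,(0)−(1))=0 … min(2+(0),2−(1))=1
  k=0: (−1)^1·4.8990/(2)·0.4448^3·0.8956^1 = -0.193111
  k=1: (−1)^2·4.8990/(2)·0.4448^1·0.8956^3 = +0.782774
d^2_{1,0}(2.2196) = -0.193111 +0.782774 = +0.589663
|D^2_{1,0}|² = |d^2_{1,0}(β)|² = (+0.589663)² = 0.347702 (the z-rotation phases have unit modulus)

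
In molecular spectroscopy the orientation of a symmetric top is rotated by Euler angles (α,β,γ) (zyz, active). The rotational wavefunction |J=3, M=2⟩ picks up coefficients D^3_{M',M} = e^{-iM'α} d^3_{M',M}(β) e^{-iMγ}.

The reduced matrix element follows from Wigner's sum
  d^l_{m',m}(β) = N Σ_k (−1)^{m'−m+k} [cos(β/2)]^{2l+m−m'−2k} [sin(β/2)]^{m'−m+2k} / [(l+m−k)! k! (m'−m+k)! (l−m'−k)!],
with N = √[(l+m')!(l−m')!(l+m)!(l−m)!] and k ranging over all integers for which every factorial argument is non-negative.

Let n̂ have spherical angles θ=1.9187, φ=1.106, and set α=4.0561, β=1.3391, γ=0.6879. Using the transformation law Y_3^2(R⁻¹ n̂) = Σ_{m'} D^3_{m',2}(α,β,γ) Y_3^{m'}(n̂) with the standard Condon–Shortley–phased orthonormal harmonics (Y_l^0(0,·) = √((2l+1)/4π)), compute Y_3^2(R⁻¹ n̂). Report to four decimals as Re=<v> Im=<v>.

Need the full column D^3_{m',2} for m'=−3..3 at α=4.0561, β=1.3391, γ=0.6879.
cos(β/2)=0.784101, sin(β/2)=0.620633
d^3_{-3,2}: single k=5 term ⇒ +0.176857;  D = -0.035669-0.173223i
d^3_{-2,2}: k∈[4..5] ⇒ +0.456094 -0.057149 = +0.398945;  D = +0.358669+0.174681i
d^3_{-1,2}: k∈[3..4] ⇒ +0.728872 -0.228322 = +0.500550;  D = -0.448232+0.222798i
d^3_{0,2}: k∈[2..3] ⇒ +0.797478 -0.499626 = +0.297852;  D = +0.057713-0.292208i
d^3_{1,2}: k∈[1..2] ⇒ +0.581695 -0.728872 = -0.147177;  D = -0.096992-0.110696i
d^3_{2,2}: k∈[0..1] ⇒ +0.232398 -0.727995 = -0.495597;  D = +0.494607-0.031312i
d^3_{3,2}: single k=0 term ⇒ -0.450579;  D = -0.251832+0.373634i
Y_3^{m'}(θ=1.9187,φ=1.106) and Σ D·Y over m':
  (-0.0357-0.1732i)·(-0.3413+0.0608i)  (+0.3587+0.1747i)·(+0.1842+0.2468i)  (-0.4482+0.2228i)·(-0.0570+0.1138i)  (+0.0577-0.2922i)·(+0.3077+0.0000i)  (-0.0970-0.1107i)·(+0.0570+0.1138i)  (+0.4946-0.0313i)·(+0.1842-0.2468i)  (-0.2518+0.3736i)·(+0.3413+0.0608i)
Y_3^2(R⁻¹ n̂) = +0.045416-0.008974i

Re=0.0454 Im=-0.0090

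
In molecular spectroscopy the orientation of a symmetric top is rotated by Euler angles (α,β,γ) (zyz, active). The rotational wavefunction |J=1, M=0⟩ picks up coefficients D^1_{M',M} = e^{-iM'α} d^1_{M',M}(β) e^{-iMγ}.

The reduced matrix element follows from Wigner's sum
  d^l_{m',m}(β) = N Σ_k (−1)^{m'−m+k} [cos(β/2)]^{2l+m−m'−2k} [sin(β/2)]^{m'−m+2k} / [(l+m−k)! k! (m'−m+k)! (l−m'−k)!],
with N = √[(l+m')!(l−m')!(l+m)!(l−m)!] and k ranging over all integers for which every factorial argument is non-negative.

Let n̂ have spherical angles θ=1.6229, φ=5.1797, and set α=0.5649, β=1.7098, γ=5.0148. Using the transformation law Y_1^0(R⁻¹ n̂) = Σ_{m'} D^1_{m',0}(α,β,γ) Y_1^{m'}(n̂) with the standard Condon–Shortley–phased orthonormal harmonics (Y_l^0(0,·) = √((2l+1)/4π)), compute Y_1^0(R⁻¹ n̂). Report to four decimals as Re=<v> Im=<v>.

Need the full column D^1_{m',0} for m'=−1..1 at α=0.5649, β=1.7098, γ=5.0148.
cos(β/2)=0.656294, sin(β/2)=0.754505
d^1_{-1,0}: single k=1 term ⇒ +0.700286;  D = +0.591491+0.374885i
d^1_{0,0}: k∈[0..1] ⇒ +0.430722 -0.569278 = -0.138556;  D = -0.138556+0.000000i
d^1_{1,0}: single k=0 term ⇒ -0.700286;  D = -0.591491+0.374885i
Y_1^{m'}(θ=1.6229,φ=5.1797) and Σ D·Y over m':
  (+0.5915+0.3749i)·(+0.1554+0.3080i)  (-0.1386+0.0000i)·(-0.0254+0.0000i)  (-0.5915+0.3749i)·(-0.1554+0.3080i)
Y_1^0(R⁻¹ n̂) = -0.043558+0.000000i

Re=-0.0436 Im=0.0000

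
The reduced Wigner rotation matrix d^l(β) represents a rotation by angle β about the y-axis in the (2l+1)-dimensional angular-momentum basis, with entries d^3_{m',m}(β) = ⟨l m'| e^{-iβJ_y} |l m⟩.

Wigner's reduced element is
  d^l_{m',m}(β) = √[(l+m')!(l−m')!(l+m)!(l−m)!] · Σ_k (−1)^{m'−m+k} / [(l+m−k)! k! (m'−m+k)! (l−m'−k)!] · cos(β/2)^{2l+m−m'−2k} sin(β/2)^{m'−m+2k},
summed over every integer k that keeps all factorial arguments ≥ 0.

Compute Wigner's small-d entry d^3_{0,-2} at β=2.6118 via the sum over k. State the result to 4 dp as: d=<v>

d=-0.3018

d^3_{0,-2}(β=2.6118) via Wigner's sum:
With c≡cos(β/2)=0.261809 and s≡sin(β/2)=0.965120, N=[6·6·1·120]^{1/2}=65.726707
Admissible k: 0..1 (factorial args all ≥0)
  k=0: (−1)^2·65.7267/(12)·0.2618^4·0.9651^2 = +0.023970
  k=1: (−1)^3·65.7267/(12)·0.2618^2·0.9651^4 = -0.325728
d^3_{0,-2}(2.6118) = +0.023970 -0.325728 = -0.301758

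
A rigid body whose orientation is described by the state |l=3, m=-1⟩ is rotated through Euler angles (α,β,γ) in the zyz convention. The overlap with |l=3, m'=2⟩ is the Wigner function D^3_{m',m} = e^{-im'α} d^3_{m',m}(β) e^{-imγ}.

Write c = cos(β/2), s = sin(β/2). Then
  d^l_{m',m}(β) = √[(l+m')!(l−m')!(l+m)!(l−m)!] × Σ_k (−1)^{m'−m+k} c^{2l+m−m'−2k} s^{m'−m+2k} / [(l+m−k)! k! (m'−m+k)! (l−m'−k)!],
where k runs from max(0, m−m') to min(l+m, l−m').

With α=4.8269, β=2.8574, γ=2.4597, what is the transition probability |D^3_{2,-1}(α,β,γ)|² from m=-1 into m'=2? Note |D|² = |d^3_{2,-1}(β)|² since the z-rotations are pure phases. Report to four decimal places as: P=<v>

Split into d^3_{2,-1}(β=2.8574) × two z-phases.
With c≡cos(β/2)=0.141619 and s≡sin(β/2)=0.989921, N=[120·1·2·24]^{1/2}=75.894664
The bounds max(0,m−m')=0 and min(l+m,l−m')=1 give 2 terms
  k=0: (−1)^3·75.8947/(12)·0.1416^3·0.9899^3 = -0.017426
  k=1: (−1)^4·75.8947/(24)·0.1416^1·0.9899^5 = +0.425720
d^3_{2,-1}(2.8574) = -0.017426 +0.425720 = +0.408294
|D^3_{2,-1}|² = |d^3_{2,-1}(β)|² = (+0.408294)² = 0.166704 (the z-rotation phases have unit modulus)

P=0.1667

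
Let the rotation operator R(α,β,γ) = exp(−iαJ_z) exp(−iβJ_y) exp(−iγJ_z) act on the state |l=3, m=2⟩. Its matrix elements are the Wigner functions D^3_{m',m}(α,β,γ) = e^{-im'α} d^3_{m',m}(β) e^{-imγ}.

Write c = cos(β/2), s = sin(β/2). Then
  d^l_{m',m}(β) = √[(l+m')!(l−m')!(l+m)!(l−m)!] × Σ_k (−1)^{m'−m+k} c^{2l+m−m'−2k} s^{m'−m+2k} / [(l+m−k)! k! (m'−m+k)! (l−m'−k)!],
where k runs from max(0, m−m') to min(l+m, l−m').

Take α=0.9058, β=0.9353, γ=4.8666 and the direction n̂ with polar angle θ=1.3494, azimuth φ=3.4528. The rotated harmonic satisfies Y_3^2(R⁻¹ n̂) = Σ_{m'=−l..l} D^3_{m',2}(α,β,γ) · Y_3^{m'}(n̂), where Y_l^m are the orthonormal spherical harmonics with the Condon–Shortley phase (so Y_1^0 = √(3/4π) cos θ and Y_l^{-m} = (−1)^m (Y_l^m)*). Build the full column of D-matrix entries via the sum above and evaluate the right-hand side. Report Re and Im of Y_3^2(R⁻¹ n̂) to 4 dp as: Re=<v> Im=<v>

Re=-0.0488 Im=-0.3847

Need the full column D^3_{m',2} for m'=−3..3 at α=0.9058, β=0.9353, γ=4.8666.
cos(β/2)=0.892630, sin(β/2)=0.450790
d^3_{-3,2}: single k=5 term ⇒ +0.040702;  D = +0.030259-0.027222i
d^3_{-2,2}: k∈[4..5] ⇒ +0.164517 -0.008392 = +0.156125;  D = -0.010549-0.155768i
d^3_{-1,2}: k∈[3..4] ⇒ +0.412066 -0.052546 = +0.359520;  D = -0.297256-0.202221i
d^3_{0,2}: k∈[2..3] ⇒ +0.706635 -0.180219 = +0.526416;  D = -0.501576+0.159796i
d^3_{1,2}: k∈[1..2] ⇒ +0.807852 -0.412066 = +0.395786;  D = -0.138155+0.370890i
d^3_{2,2}: k∈[0..1] ⇒ +0.505859 -0.645066 = -0.139208;  D = -0.072670-0.118734i
d^3_{3,2}: single k=0 term ⇒ -0.625759;  D = -0.621571-0.072283i
Y_3^{m'}(θ=1.3494,φ=3.4528) and Σ D·Y over m':
  (+0.0303-0.0272i)·(-0.2305+0.3114i)  (-0.0105-0.1558i)·(+0.1735-0.1245i)  (-0.2973-0.2022i)·(+0.2278-0.0733i)  (-0.5016+0.1598i)·(-0.2261+0.0000i)  (-0.1382+0.3709i)·(-0.2278-0.0733i)  (-0.0727-0.1187i)·(+0.1735+0.1245i)  (-0.6216-0.0723i)·(+0.2305+0.3114i)
Y_3^2(R⁻¹ n̂) = -0.048788-0.384660i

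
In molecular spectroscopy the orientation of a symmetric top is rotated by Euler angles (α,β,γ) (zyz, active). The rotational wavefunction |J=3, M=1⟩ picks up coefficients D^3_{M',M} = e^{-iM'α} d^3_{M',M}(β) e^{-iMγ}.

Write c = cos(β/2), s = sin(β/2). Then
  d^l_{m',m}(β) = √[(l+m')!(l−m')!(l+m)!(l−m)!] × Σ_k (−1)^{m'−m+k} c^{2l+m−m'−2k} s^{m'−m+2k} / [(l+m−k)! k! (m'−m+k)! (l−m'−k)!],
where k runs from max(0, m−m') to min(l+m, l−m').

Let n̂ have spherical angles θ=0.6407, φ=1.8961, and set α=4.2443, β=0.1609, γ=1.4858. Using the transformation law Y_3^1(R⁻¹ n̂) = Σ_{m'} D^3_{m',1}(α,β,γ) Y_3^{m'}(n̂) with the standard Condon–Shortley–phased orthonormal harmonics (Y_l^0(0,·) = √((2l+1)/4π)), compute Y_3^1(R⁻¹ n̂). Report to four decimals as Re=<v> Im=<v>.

Need the full column D^3_{m',1} for m'=−3..3 at α=4.2443, β=0.1609, γ=1.4858.
cos(β/2)=0.996766, sin(β/2)=0.080363
d^3_{-3,1}: single k=4 term ⇒ +0.000160;  D = +0.000040-0.000155i
d^3_{-2,1}: k∈[3..4] ⇒ +0.003251 -0.000011 = +0.003240;  D = +0.002437+0.002136i
d^3_{-1,1}: k∈[2..4] ⇒ +0.038251 -0.000332 +0.000000 = +0.037919;  D = -0.035171+0.014174i
d^3_{0,1}: k∈[1..3] ⇒ +0.273913 -0.005342 +0.000012 = +0.268584;  D = +0.022801-0.267614i
d^3_{1,1}: k∈[0..2] ⇒ +0.980750 -0.051001 +0.000249 = +0.929998;  D = +0.791342+0.488542i
d^3_{2,1}: k∈[0..1] ⇒ -0.250048 +0.003251 = -0.246797;  D = +0.210449-0.128918i
d^3_{3,1}: single k=0 term ⇒ +0.024691;  D = -0.002011-0.024609i
Y_3^{m'}(θ=0.6407,φ=1.8961) and Σ D·Y over m':
  (+0.0000-0.0002i)·(+0.0738+0.0499i)  (+0.0024+0.0021i)·(-0.2329+0.1773i)  (-0.0352+0.0142i)·(-0.1367-0.4052i)  (+0.0228-0.2676i)·(+0.0639+0.0000i)  (+0.7913+0.4885i)·(+0.1367-0.4052i)  (+0.2104-0.1289i)·(-0.2329-0.1773i)  (-0.0020-0.0246i)·(-0.0738+0.0499i)
Y_3^1(R⁻¹ n̂) = +0.246653-0.264284i

Re=0.2467 Im=-0.2643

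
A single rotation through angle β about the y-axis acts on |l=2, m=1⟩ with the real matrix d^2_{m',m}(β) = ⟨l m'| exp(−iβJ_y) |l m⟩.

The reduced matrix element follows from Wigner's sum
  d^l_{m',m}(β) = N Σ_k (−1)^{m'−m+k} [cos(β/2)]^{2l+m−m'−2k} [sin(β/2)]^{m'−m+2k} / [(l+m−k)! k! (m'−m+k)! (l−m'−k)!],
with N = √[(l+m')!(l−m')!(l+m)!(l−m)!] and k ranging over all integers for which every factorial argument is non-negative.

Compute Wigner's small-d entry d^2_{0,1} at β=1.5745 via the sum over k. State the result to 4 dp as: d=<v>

d^2_{0,1}(β=1.5745) via Wigner's sum:
c=cos(1.5745/2)=0.705796, s=sin(1.5745/2)=0.708415; N=√[2·2·6·1]=4.898979
k∈{1,2} keeps every argument non-negative
  k=1: (−1)^0·4.8990/(2)·0.7058^3·0.7084^1 = +0.610100
  k=2: (−1)^1·4.8990/(2)·0.7058^1·0.7084^3 = -0.614636
d^2_{0,1}(1.5745) = +0.610100 -0.614636 = -0.004536

d=-0.0045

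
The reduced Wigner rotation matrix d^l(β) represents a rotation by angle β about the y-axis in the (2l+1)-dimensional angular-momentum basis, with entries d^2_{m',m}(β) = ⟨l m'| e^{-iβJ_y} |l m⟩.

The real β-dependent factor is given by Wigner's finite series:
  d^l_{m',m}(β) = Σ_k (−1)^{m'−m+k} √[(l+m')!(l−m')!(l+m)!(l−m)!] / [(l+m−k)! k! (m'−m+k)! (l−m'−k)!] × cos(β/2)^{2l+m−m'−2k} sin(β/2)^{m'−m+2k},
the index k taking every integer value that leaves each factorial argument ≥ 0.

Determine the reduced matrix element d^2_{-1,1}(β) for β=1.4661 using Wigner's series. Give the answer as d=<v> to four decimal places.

d=0.5413

d^2_{-1,1}(β=1.4661) via Wigner's sum:
c=cos(1.4661/2)=0.743137, s=sin(1.4661/2)=0.669139; N=√[1·6·6·1]=6.000000
Admissible k: 2..3 (factorial args all ≥0)
  k=2: (−1)^0·6.0000/(2)·0.7431^2·0.6691^2 = +0.741809
  k=3: (−1)^1·6.0000/(6)·0.7431^0·0.6691^4 = -0.200478
d^2_{-1,1}(1.4661) = +0.741809 -0.200478 = +0.541331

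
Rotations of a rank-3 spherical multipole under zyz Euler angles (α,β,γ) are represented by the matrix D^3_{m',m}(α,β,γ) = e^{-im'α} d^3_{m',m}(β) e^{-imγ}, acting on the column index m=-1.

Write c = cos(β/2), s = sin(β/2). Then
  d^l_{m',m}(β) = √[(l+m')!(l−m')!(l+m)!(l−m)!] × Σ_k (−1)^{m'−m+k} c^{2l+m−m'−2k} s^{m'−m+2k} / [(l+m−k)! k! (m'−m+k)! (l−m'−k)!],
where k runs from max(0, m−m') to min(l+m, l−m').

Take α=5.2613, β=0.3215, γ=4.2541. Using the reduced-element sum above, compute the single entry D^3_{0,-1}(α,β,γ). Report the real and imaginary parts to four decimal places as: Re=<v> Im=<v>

Re=0.2119 Im=0.4296

First d^3_{0,-1}(β=0.3215), then the phase factors e^{-i(0)α} and e^{-i(-1)γ}:
Half-angle: c=0.987108, s=0.160059. N=√(6·6·2·24)=41.569219
k: max(0,(-1)−(0))=0 … min(3+(-1),3−(0))=2
  k=0: (−1)^1·41.5692/(12)·0.9871^5·0.1601^1 = -0.519627
  k=1: (−1)^2·41.5692/(4)·0.9871^3·0.1601^3 = +0.040987
  k=2: (−1)^3·41.5692/(12)·0.9871^1·0.1601^5 = -0.000359
d^3_{0,-1}(0.3215) = -0.519627 +0.040987 -0.000359 = -0.479000
Attach z-rotation phases: D = e^{-i(0)(5.2613)}·(-0.479000)·e^{-i(-1)(4.2541)} = +0.211916+0.429572i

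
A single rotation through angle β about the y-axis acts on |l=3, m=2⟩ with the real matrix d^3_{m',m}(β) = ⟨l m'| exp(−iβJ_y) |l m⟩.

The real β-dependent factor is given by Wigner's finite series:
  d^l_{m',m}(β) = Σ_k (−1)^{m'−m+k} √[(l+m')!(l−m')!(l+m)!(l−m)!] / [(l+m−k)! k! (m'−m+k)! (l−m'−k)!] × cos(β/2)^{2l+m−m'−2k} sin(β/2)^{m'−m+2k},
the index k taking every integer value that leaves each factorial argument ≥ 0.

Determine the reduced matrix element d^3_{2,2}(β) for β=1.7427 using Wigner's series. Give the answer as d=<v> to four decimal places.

d^3_{2,2}(β=1.7427) via Wigner's sum:
c=cos(1.7427/2)=0.643794, s=sin(1.7427/2)=0.765199; N=√[120·1·120·1]=120.000000
Admissible k: 0..1 (factorial args all ≥0)
  k=0: (−1)^0·120.0000/(120)·0.6438^6·0.7652^0 = +0.071200
  k=1: (−1)^1·120.0000/(24)·0.6438^4·0.7652^2 = -0.502929
d^3_{2,2}(1.7427) = +0.071200 -0.502929 = -0.431728

d=-0.4317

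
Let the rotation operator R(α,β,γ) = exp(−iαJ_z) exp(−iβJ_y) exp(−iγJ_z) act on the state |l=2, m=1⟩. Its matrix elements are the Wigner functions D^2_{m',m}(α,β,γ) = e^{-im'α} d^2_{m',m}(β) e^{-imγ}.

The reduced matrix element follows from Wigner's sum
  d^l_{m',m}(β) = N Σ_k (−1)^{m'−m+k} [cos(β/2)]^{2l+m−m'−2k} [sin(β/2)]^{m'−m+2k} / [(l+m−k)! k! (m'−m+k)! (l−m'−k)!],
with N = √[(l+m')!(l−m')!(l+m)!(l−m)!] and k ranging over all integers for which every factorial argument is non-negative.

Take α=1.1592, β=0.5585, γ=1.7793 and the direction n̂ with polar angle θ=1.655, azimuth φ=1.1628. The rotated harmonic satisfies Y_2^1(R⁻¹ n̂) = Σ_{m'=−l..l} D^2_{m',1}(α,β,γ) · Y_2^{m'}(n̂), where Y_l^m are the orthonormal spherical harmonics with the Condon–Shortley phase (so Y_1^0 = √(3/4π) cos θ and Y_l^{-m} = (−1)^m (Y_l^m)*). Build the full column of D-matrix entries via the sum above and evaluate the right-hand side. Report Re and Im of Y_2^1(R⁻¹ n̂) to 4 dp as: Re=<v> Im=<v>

Need the full column D^2_{m',1} for m'=−2..2 at α=1.1592, β=0.5585, γ=1.7793.
cos(β/2)=0.961262, sin(β/2)=0.275635
d^2_{-2,1}: single k=3 term ⇒ +0.040260;  D = +0.034550+0.020668i
d^2_{-1,1}: k∈[2..3] ⇒ +0.210607 -0.005772 = +0.204835;  D = +0.166699-0.119033i
d^2_{0,1}: k∈[1..2] ⇒ +0.599702 -0.049308 = +0.550394;  D = -0.113929-0.538473i
d^2_{1,1}: k∈[0..1] ⇒ +0.853823 -0.210607 = +0.643216;  D = -0.629996-0.129736i
d^2_{2,1}: single k=0 term ⇒ -0.489655;  D = +0.282386-0.400025i
Y_2^{m'}(θ=1.655,φ=1.1628) and Σ D·Y over m':
  (+0.0345+0.0207i)·(-0.2628-0.2794i)  (+0.1667-0.1190i)·(-0.0257+0.0594i)  (-0.1139-0.5385i)·(-0.3087+0.0000i)  (-0.6300-0.1297i)·(+0.0257+0.0594i)  (+0.2824-0.4000i)·(-0.2628+0.2794i)
Y_2^1(R⁻¹ n̂) = +0.063734+0.307344i

Re=0.0637 Im=0.3073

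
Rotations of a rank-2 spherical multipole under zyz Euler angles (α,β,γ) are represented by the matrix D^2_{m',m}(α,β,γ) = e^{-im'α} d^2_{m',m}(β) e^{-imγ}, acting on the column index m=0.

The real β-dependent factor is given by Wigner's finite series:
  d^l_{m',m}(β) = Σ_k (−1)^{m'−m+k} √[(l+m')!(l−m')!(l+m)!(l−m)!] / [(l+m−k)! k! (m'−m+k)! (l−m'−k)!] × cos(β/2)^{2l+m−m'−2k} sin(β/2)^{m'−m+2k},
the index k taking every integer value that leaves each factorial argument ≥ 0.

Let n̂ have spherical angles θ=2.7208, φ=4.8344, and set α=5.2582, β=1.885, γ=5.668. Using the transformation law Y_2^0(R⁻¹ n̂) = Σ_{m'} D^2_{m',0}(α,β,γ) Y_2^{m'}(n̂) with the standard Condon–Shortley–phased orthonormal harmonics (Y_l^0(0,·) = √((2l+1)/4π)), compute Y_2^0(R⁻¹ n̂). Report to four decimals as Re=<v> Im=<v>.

Re=0.0676 Im=0.0000

Need the full column D^2_{m',0} for m'=−2..2 at α=5.2582, β=1.885, γ=5.668.
cos(β/2)=0.587767, sin(β/2)=0.809030
d^2_{-2,0}: single k=2 term ⇒ +0.553880;  D = -0.255365-0.491500i
d^2_{-1,0}: k∈[1..2] ⇒ +0.402399 -0.762386 = -0.359987;  D = -0.186874+0.307684i
d^2_{0,0}: k∈[0..2] ⇒ +0.119350 -0.904482 +0.428409 = -0.356724;  D = -0.356724+0.000000i
d^2_{1,0}: k∈[0..1] ⇒ -0.402399 +0.762386 = +0.359987;  D = +0.186874+0.307684i
d^2_{2,0}: single k=0 term ⇒ +0.553880;  D = -0.255365+0.491500i
Y_2^{m'}(θ=2.7208,φ=4.8344) and Σ D·Y over m':
  (-0.2554-0.4915i)·(-0.0625+0.0156i)  (-0.1869+0.3077i)·(-0.0351-0.2859i)  (-0.3567+0.0000i)·(+0.4729+0.0000i)  (+0.1869+0.3077i)·(+0.0351-0.2859i)  (-0.2554+0.4915i)·(-0.0625-0.0156i)
Y_2^0(R⁻¹ n̂) = +0.067593-0.000000i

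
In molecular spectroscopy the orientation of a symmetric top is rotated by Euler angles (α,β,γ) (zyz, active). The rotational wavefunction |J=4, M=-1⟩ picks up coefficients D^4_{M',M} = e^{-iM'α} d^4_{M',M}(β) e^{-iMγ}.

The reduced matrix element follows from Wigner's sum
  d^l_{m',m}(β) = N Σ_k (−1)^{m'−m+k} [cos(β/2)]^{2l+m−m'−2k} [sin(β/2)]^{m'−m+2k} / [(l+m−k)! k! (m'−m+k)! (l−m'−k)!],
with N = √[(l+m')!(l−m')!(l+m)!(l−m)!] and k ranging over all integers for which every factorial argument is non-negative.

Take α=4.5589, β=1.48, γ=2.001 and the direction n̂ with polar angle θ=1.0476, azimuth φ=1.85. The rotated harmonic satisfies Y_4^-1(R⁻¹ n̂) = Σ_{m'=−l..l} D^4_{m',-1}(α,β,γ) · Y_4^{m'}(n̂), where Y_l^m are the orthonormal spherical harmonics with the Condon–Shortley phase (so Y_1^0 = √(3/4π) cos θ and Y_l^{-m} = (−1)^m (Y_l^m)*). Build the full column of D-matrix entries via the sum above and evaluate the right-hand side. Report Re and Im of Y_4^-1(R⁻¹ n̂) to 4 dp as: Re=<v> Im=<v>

Re=0.0263 Im=0.1893

Need the full column D^4_{m',-1} for m'=−4..4 at α=4.5589, β=1.48, γ=2.001.
cos(β/2)=0.738469, sin(β/2)=0.674288
d^4_{-4,-1}: single k=3 term ⇒ +0.503837;  D = +0.092061+0.495355i
d^4_{-3,-1}: k∈[2..3] ⇒ +0.585266 -0.813258 = -0.227993;  D = +0.227888-0.006899i
d^4_{-2,-1}: k∈[1..3] ⇒ +0.342614 -1.428244 +0.793849 = -0.291781;  D = -0.035864+0.289568i
d^4_{-1,-1}: k∈[0..3] ⇒ +0.088441 -1.106048 +1.844297 -0.512550 = +0.314140;  D = +0.302189+0.085822i
d^4_{0,-1}: k∈[0..3] ⇒ -0.361147 +1.806602 -1.506223 +0.209298 = +0.148530;  D = -0.061945+0.134996i
d^4_{1,-1}: k∈[0..3] ⇒ +0.737365 -1.844297 +0.768825 -0.042733 = -0.380839;  D = +0.317785+0.209884i
d^4_{2,-1}: k∈[0..2] ⇒ -0.952163 +1.190773 -0.198557 = +0.040053;  D = +0.026924-0.029654i
d^4_{3,-1}: k∈[0..1] ⇒ +0.813258 -0.406824 = +0.406434;  D = +0.255603+0.316000i
d^4_{4,-1}: single k=0 term ⇒ -0.420065;  D = +0.363148-0.211137i
Y_4^{m'}(θ=1.0476,φ=1.85) and Σ D·Y over m':
  (+0.0921+0.4954i)·(+0.1093-0.2239i)  (+0.2279-0.0069i)·(+0.3020+0.2720i)  (-0.0359+0.2896i)·(-0.1591+0.0994i)  (+0.3022+0.0858i)·(+0.0707+0.2465i)  (-0.0619+0.1350i)·(-0.2442+0.0000i)  (+0.3178+0.2099i)·(-0.0707+0.2465i)  (+0.0269-0.0297i)·(-0.1591-0.0994i)  (+0.2556+0.3160i)·(-0.3020+0.2720i)  (+0.3631-0.2111i)·(+0.1093+0.2239i)
Y_4^-1(R⁻¹ n̂) = +0.026289+0.189255i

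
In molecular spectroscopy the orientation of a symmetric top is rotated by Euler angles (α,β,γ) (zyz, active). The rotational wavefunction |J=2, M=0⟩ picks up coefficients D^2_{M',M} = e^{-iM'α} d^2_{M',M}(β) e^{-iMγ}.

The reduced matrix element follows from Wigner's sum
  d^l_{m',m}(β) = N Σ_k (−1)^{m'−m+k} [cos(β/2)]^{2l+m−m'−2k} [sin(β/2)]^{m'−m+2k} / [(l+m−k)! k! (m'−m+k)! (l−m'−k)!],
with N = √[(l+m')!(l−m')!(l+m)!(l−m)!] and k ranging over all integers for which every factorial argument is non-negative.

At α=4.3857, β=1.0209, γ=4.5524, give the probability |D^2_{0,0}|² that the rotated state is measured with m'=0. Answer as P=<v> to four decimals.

P=0.0082

D^2_{0,0}(4.3857,1.0209,4.5524) = e^{-i·0·4.3857}·d^2_{0,0}(1.0209)·e^{-i·0·4.5524}. Compute d first:
With c≡cos(β/2)=0.872525 and s≡sin(β/2)=0.488570, N=[2·2·2·2]^{1/2}=4.000000
The bounds max(0,m−m')=0 and min(l+m,l−m')=2 give 3 terms
  k=0: (−1)^0·4.0000/(4)·0.8725^4·0.4886^0 = +0.579577
  k=1: (−1)^1·4.0000/(1)·0.8725^2·0.4886^2 = -0.726890
  k=2: (−1)^2·4.0000/(4)·0.8725^0·0.4886^4 = +0.056978
d^2_{0,0}(1.0209) = +0.579577 -0.726890 +0.056978 = -0.090336
|D^2_{0,0}|² = |d^2_{0,0}(β)|² = (-0.090336)² = 0.008161 (the z-rotation phases have unit modulus)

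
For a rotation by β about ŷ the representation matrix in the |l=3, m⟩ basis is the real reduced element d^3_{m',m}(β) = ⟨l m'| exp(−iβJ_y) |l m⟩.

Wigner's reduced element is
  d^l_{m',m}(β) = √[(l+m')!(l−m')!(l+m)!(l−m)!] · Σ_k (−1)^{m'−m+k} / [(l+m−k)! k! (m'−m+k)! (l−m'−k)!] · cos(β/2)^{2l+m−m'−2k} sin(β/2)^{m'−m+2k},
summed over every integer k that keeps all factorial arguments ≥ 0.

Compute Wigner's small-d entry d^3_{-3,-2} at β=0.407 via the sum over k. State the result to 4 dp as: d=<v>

d^3_{-3,-2}(β=0.407) via Wigner's sum:
c=cos(0.407/2)=0.979365, s=sin(0.407/2)=0.202098; N=√[1·720·1·120]=293.938769
k: max(0,(-2)−(-3))=1 … min(3+(-2),3−(-3))=1
  k=1: (−1)^0·293.9388/(120)·0.9794^5·0.2021^1 = +0.446028
d^3_{-3,-2}(0.407) = +0.446028

d=0.4460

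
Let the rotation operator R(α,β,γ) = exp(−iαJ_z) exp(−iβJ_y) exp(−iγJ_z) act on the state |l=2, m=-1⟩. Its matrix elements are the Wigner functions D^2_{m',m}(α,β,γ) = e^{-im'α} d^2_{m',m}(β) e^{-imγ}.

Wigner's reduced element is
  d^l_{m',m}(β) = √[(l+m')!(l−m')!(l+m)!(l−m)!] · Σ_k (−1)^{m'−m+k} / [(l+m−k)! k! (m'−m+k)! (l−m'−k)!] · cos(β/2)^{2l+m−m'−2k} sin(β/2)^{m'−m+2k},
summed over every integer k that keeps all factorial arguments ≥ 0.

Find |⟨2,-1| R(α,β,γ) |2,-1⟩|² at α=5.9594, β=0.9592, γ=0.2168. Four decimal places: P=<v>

P=0.0136

First d^2_{-1,-1}(β=0.9592), then the phase factors e^{-i(-1)α} and e^{-i(-1)γ}:
With c≡cos(β/2)=0.887180 and s≡sin(β/2)=0.461424, N=[1·6·1·6]^{1/2}=6.000000
The bounds max(0,m−m')=0 and min(l+m,l−m')=1 give 2 terms
  k=0: (−1)^0·6.0000/(6)·0.8872^4·0.4614^0 = +0.619507
  k=1: (−1)^1·6.0000/(2)·0.8872^2·0.4614^2 = -0.502742
d^2_{-1,-1}(0.9592) = +0.619507 -0.502742 = +0.116765
|D^2_{-1,-1}|² = |d^2_{-1,-1}(β)|² = (+0.116765)² = 0.013634 (the z-rotation phases have unit modulus)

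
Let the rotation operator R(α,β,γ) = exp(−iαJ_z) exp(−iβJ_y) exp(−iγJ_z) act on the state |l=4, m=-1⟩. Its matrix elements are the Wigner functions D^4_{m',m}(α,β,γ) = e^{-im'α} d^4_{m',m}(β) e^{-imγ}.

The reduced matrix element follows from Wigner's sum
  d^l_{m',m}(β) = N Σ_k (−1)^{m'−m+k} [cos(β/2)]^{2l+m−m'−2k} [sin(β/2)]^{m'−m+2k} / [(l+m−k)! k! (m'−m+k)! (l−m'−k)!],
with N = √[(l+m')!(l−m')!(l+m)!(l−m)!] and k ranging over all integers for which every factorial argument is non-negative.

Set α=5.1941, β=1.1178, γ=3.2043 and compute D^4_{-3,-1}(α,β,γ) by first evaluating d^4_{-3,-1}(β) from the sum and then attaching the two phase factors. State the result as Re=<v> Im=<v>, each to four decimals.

First d^4_{-3,-1}(β=1.1178), then the phase factors e^{-i(-3)α} and e^{-i(-1)γ}:
Half-angle: c=0.847839, s=0.530254. N=√(1·5040·6·120)=1904.940944
k∈{2,3} keeps every argument non-negative
  k=2: (−1)^0·1904.9409/(240)·0.8478^6·0.5303^2 = +0.828930
  k=3: (−1)^1·1904.9409/(144)·0.8478^4·0.5303^4 = -0.540391
d^4_{-3,-1}(1.1178) = +0.828930 -0.540391 = +0.288540
Phases: e^{-i·(-3)·5.1941}=-0.992115+0.125333i, e^{-i·(-1)·3.2043}=-0.998035-0.062666i ⇒ D=+0.287968-0.018153i

Re=0.2880 Im=-0.0182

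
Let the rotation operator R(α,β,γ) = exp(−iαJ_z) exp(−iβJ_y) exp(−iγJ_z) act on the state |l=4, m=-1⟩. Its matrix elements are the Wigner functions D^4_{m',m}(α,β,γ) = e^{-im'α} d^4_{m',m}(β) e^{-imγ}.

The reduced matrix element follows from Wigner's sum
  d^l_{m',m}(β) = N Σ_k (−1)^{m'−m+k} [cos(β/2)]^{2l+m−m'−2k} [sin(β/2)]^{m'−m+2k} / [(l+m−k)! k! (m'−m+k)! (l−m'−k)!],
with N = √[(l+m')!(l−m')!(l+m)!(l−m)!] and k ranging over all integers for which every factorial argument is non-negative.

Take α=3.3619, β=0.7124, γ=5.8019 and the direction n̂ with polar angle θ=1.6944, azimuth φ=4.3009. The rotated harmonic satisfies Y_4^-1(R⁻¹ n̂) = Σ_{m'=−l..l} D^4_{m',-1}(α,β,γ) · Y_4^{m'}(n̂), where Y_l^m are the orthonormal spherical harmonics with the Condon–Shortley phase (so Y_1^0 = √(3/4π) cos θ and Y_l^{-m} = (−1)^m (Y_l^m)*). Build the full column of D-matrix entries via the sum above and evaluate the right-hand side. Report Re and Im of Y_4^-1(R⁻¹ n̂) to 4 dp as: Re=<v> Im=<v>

Need the full column D^4_{m',-1} for m'=−4..4 at α=3.3619, β=0.7124, γ=5.8019.
cos(β/2)=0.937229, sin(β/2)=0.348715
d^4_{-4,-1}: single k=3 term ⇒ +0.229475;  D = +0.211365+0.089350i
d^4_{-3,-1}: k∈[2..3] ⇒ +0.654163 -0.150933 = +0.503229;  D = -0.495132-0.089913i
d^4_{-2,-1}: k∈[1..3] ⇒ +0.939780 -0.650500 +0.060035 = +0.349316;  D = +0.349027-0.014203i
d^4_{-1,-1}: k∈[0..3] ⇒ +0.595339 -1.236251 +0.342285 -0.015795 = -0.314422;  D = +0.303775-0.081129i
d^4_{0,-1}: k∈[0..3] ⇒ -0.990615 +0.822824 -0.113909 +0.002628 = -0.279072;  D = -0.247369+0.129188i
d^4_{1,-1}: k∈[0..3] ⇒ +0.824167 -0.342285 +0.023692 -0.000219 = +0.505356;  D = -0.385999+0.326175i
d^4_{2,-1}: k∈[0..2] ⇒ -0.433667 +0.090053 -0.002493 = -0.346107;  D = -0.209155+0.275761i
d^4_{3,-1}: k∈[0..1] ⇒ +0.150933 -0.012537 = +0.138397;  D = -0.057516+0.125879i
d^4_{4,-1}: single k=0 term ⇒ -0.031768;  D = -0.006569+0.031081i
Y_4^{m'}(θ=1.6944,φ=4.3009) and Σ D·Y over m':
  (+0.2114+0.0893i)·(-0.0322+0.4280i)  (-0.4951-0.0899i)·(-0.1424+0.0498i)  (+0.3490-0.0142i)·(+0.2002+0.2158i)  (+0.3038-0.0811i)·(-0.0670+0.1535i)  (-0.2474+0.1292i)·(+0.2700+0.0000i)  (-0.3860+0.3262i)·(+0.0670+0.1535i)  (-0.2092+0.2758i)·(+0.2002-0.2158i)  (-0.0575+0.1259i)·(+0.1424+0.0498i)  (-0.0066+0.0311i)·(-0.0322-0.4280i)
Y_4^-1(R⁻¹ n̂) = -0.031048+0.314982i

Re=-0.0310 Im=0.3150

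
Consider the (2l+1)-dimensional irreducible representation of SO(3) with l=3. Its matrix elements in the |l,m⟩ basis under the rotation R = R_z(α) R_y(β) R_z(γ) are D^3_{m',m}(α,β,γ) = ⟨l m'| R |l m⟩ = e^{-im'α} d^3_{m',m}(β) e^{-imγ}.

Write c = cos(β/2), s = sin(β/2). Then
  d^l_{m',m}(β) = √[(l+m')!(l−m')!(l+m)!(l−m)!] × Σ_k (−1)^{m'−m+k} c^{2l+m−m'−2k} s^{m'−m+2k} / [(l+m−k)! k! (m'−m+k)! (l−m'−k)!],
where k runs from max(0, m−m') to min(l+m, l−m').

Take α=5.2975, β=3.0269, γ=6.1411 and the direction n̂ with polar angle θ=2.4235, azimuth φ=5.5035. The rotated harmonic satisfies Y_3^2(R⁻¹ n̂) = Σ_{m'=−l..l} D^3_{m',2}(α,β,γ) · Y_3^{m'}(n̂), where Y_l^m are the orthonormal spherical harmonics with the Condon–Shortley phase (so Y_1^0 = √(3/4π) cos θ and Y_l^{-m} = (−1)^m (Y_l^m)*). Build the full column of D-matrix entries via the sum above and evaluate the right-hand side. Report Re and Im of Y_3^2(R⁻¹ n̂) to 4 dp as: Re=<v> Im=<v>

Need the full column D^3_{m',2} for m'=−3..3 at α=5.2975, β=3.0269, γ=6.1411.
cos(β/2)=0.057315, sin(β/2)=0.998356
d^3_{-3,2}: single k=5 term ⇒ +0.139242;  D = -0.124225-0.062900i
d^3_{-2,2}: k∈[4..5] ⇒ +0.016317 -0.990177 = -0.973860;  D = +0.113105+0.967270i
d^3_{-1,2}: k∈[3..4] ⇒ +0.001185 -0.179761 = -0.178576;  D = -0.136408+0.115248i
d^3_{0,2}: k∈[2..3] ⇒ +0.000059 -0.017875 = -0.017816;  D = -0.017101-0.004995i
d^3_{1,2}: k∈[1..2] ⇒ +0.000002 -0.001185 = -0.001183;  D = -0.000351-0.001130i
d^3_{2,2}: k∈[0..1] ⇒ +0.000000 -0.000054 = -0.000054;  D = +0.000034-0.000042i
d^3_{3,2}: single k=0 term ⇒ -0.000002;  D = +0.000002+0.000000i
Y_3^{m'}(θ=2.4235,φ=5.5035) and Σ D·Y over m':
  (-0.1242-0.0629i)·(-0.0826+0.0855i)  (+0.1131+0.9673i)·(-0.0038-0.3331i)  (-0.1364+0.1152i)·(+0.2776+0.2744i)  (-0.0171-0.0050i)·(+0.0462+0.0000i)  (-0.0004-0.0011i)·(-0.2776+0.2744i)  (+0.0000-0.0000i)·(-0.0038+0.3331i)  (+0.0000+0.0000i)·(+0.0826+0.0855i)
Y_3^2(R⁻¹ n̂) = +0.267589-0.052229i

Re=0.2676 Im=-0.0522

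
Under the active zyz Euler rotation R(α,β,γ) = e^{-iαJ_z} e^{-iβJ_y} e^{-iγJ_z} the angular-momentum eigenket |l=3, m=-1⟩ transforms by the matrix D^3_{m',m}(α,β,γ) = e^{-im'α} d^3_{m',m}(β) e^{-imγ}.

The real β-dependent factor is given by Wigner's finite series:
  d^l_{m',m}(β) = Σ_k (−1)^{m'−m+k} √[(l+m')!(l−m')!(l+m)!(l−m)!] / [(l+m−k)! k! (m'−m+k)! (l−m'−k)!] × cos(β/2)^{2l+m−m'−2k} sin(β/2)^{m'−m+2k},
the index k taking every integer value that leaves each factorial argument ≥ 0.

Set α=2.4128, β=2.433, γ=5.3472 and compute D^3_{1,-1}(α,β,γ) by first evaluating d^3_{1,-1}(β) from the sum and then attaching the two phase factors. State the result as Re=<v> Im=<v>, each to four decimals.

Split into d^3_{1,-1}(β=2.433) × two z-phases.
With c≡cos(β/2)=0.346930 and s≡sin(β/2)=0.937891, N=[24·2·2·24]^{1/2}=48.000000
k∈{0,1,2} keeps every argument non-negative
  k=0: (−1)^2·48.0000/(8)·0.3469^4·0.9379^2 = +0.076458
  k=1: (−1)^3·48.0000/(6)·0.3469^2·0.9379^4 = -0.745048
  k=2: (−1)^4·48.0000/(48)·0.3469^0·0.9379^6 = +0.680634
d^3_{1,-1}(2.433) = +0.076458 -0.745048 +0.680634 = +0.012045
D = (-0.745979-0.665969i)·(+0.012045)·(+0.593025-0.805184i) = -0.011787+0.002478i

Re=-0.0118 Im=0.0025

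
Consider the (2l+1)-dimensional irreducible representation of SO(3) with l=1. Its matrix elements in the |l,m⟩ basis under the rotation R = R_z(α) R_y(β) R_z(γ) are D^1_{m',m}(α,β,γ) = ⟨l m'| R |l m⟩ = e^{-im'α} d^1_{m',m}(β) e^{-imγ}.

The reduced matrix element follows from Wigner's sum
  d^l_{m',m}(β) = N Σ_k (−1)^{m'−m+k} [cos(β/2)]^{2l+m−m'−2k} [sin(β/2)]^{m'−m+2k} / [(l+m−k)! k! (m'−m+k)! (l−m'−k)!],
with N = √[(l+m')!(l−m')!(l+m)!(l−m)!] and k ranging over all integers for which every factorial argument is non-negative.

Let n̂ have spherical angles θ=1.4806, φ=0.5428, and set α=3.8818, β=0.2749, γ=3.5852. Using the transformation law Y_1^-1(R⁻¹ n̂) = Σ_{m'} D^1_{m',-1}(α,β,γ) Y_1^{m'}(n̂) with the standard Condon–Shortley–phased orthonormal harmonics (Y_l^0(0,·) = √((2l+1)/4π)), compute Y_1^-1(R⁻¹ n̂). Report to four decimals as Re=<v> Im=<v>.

Re=0.2720 Im=0.2040

Need the full column D^1_{m',-1} for m'=−1..1 at α=3.8818, β=0.2749, γ=3.5852.
cos(β/2)=0.990569, sin(β/2)=0.137018
d^1_{-1,-1}: single k=0 term ⇒ +0.981226;  D = +0.370310+0.908667i
d^1_{0,-1}: single k=0 term ⇒ -0.191945;  D = +0.173366+0.082383i
d^1_{1,-1}: single k=0 term ⇒ +0.018774;  D = +0.017954-0.005487i
Y_1^{m'}(θ=1.4806,φ=0.5428) and Σ D·Y over m':
  (+0.3703+0.9087i)·(+0.2946-0.1777i)  (+0.1734+0.0824i)·(+0.0440+0.0000i)  (+0.0180-0.0055i)·(-0.2946-0.1777i)
Y_1^-1(R⁻¹ n̂) = +0.271972+0.203957i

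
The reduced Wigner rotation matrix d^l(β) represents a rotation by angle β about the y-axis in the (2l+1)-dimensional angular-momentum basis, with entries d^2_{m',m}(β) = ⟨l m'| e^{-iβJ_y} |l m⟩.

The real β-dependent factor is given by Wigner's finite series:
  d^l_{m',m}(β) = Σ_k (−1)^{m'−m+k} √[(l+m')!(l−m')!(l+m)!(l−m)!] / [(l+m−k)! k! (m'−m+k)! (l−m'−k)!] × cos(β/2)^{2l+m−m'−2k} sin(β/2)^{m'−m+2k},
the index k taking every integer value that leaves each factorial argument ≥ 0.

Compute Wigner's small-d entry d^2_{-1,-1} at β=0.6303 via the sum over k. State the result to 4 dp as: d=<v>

d=0.5565

d^2_{-1,-1}(β=0.6303) via Wigner's sum:
With c≡cos(β/2)=0.950750 and s≡sin(β/2)=0.309959, N=[1·6·1·6]^{1/2}=6.000000
k: max(0,(-1)−(-1))=0 … min(2+(-1),2−(-1))=1
  k=0: (−1)^0·6.0000/(6)·0.9507^4·0.3100^0 = +0.817081
  k=1: (−1)^1·6.0000/(2)·0.9507^2·0.3100^2 = -0.260533
d^2_{-1,-1}(0.6303) = +0.817081 -0.260533 = +0.556548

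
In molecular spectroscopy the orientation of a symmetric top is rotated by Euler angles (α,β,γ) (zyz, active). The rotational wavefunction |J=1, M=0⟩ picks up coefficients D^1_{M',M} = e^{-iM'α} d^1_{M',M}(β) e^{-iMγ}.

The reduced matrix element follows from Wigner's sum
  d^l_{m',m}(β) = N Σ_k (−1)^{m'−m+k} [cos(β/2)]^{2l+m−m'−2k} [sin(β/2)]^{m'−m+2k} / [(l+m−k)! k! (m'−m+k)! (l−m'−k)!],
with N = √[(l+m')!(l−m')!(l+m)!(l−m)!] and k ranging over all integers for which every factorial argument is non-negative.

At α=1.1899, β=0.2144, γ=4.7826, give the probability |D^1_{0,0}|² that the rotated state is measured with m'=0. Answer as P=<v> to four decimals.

P=0.9547

First d^1_{0,0}(β=0.2144), then the phase factors e^{-i(0)α} and e^{-i(0)γ}:
c=cos(0.2144/2)=0.994260, s=sin(0.2144/2)=0.106995; N=√[1·1·1·1]=1.000000
k: max(0,(0)−(0))=0 … min(1+(0),1−(0))=1
  k=0: (−1)^0·1.0000/(1)·0.9943^2·0.1070^0 = +0.988552
  k=1: (−1)^1·1.0000/(1)·0.9943^0·0.1070^2 = -0.011448
d^1_{0,0}(0.2144) = +0.988552 -0.011448 = +0.977104
|D^1_{0,0}|² = |d^1_{0,0}(β)|² = (+0.977104)² = 0.954733 (the z-rotation phases have unit modulus)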